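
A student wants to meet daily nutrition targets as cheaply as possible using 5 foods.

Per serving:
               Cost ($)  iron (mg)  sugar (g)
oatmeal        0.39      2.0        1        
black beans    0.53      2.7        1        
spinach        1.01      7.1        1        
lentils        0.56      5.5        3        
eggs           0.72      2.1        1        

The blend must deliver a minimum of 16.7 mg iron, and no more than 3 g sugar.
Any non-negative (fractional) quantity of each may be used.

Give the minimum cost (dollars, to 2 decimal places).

$2.31

Let x1 = servings of oatmeal, x2 = servings of black beans, x3 = servings of spinach, x4 = servings of lentils, x5 = servings of eggs.
min 0.39x1 + 0.53x2 + 1.01x3 + 0.56x4 + 0.72x5 subject to:
  2x1 + 2.7x2 + 7.1x3 + 5.5x4 + 2.1x5 ≥ 16.7   (iron)
  1x1 + 1x2 + 1x3 + 3x4 + 1x5 ≤ 3   (sugar)
  x1, x2, x3, x4, x5 ≥ 0.
The optimal basis is {spinach, lentils}; oatmeal, black beans, eggs drop out. The iron and sugar requirements are met with equality.
Optimal quantities: spinach = 2.127 servings, lentils = 0.2911 servings.
Hence cost = 1.01·2.127 + 0.56·0.2911 = $2.3113.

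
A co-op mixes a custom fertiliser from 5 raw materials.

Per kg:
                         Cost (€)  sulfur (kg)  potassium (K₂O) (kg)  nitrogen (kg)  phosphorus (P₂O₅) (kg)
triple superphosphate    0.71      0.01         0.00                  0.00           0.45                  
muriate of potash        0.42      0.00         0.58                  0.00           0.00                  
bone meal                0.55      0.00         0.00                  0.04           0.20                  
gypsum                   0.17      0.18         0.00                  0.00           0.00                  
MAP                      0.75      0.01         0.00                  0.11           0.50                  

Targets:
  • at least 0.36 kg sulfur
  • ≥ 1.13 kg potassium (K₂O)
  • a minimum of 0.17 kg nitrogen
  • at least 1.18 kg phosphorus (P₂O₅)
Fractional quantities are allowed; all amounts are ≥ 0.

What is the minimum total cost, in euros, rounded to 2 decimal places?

€2.91

Let x1 = kg of triple superphosphate, x2 = kg of muriate of potash, x3 = kg of bone meal, x4 = kg of gypsum, x5 = kg of MAP.
Minimize 0.71x1 + 0.42x2 + 0.55x3 + 0.17x4 + 0.75x5 with:
  0.01x1 + 0.18x4 + 0.01x5 ≥ 0.36   (sulfur)
  0.58x2 ≥ 1.13   (potassium (K₂O))
  0.04x3 + 0.11x5 ≥ 0.17   (nitrogen)
  0.45x1 + 0.2x3 + 0.5x5 ≥ 1.18   (phosphorus (P₂O₅))
  x1, x2, x3, x4, x5 ≥ 0.
The cheapest feasible vertex uses only muriate of potash, gypsum, MAP; triple superphosphate, bone meal are not used. There the sulfur, potassium (K₂O), phosphorus (P₂O₅) constraints are tight.
Solving gives x2 = 1.948, x4 = 1.869, x5 = 2.36.
Cost = 0.42·1.948 + 0.17·1.869 + 0.75·2.36 = 2.9059.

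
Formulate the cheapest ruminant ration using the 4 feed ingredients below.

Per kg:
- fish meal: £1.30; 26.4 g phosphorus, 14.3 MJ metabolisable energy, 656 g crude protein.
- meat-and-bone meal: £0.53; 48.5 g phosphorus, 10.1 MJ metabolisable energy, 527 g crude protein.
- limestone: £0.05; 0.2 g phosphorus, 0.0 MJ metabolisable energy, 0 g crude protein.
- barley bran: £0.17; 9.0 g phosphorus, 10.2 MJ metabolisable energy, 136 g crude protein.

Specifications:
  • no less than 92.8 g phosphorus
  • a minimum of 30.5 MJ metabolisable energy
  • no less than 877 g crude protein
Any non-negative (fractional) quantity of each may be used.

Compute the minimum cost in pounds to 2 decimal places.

£1.11

This is a linear program. Let x1 = kg of fish meal, x2 = kg of meat-and-bone meal, x3 = kg of limestone, x4 = kg of barley bran.
min 1.3x1 + 0.53x2 + 0.05x3 + 0.17x4 s.t.:
  26.4x1 + 48.5x2 + 0.2x3 + 9x4 ≥ 92.8   (phosphorus)
  14.3x1 + 10.1x2 + 10.2x4 ≥ 30.5   (metabolisable energy)
  656x1 + 527x2 + 136x4 ≥ 877   (crude protein)
  x1, x2, x3, x4 ≥ 0.
The minimum-cost mix takes nothing from fish meal, limestone — only meat-and-bone meal, barley bran. Binding constraints: phosphorus and metabolisable energy.
Solving gives x2 = 1.664, x4 = 1.342.
Hence cost = 0.53·1.664 + 0.17·1.342 = £1.1101.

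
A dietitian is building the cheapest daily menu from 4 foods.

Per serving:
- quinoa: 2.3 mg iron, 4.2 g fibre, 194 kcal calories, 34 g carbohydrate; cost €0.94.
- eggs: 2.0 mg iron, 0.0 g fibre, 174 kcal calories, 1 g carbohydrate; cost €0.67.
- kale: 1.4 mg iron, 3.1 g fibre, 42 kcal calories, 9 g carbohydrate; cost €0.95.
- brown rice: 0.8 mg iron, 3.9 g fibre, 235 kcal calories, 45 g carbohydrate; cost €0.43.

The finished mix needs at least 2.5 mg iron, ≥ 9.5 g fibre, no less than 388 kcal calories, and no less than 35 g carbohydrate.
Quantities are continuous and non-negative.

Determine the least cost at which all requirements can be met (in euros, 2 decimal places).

Let x1 = servings of quinoa, x2 = servings of eggs, x3 = servings of kale, x4 = servings of brown rice.
Minimise 0.94x1 + 0.67x2 + 0.95x3 + 0.43x4 subject to:
  2.3x1 + 2x2 + 1.4x3 + 0.8x4 ≥ 2.5   (iron)
  4.2x1 + 3.1x3 + 3.9x4 ≥ 9.5   (fibre)
  194x1 + 174x2 + 42x3 + 235x4 ≥ 388   (calories)
  34x1 + 1x2 + 9x3 + 45x4 ≥ 35   (carbohydrate)
  x1, x2, x3, x4 ≥ 0.
The minimum-cost mix takes nothing from eggs, kale — only quinoa, brown rice. The iron and fibre requirements are met with equality.
Optimal quantities: quinoa = 0.3832 servings, brown rice = 2.023 servings.
Cost = 0.94·0.3832 + 0.43·2.023 = 1.2301.

€1.23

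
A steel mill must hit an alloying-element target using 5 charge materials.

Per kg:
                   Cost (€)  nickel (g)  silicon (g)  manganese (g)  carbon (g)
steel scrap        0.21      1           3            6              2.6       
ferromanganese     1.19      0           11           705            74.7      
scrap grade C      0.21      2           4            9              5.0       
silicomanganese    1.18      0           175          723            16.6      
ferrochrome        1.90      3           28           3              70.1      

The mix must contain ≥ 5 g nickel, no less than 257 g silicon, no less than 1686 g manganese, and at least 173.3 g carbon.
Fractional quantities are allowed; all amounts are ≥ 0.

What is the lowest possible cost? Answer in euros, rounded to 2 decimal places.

€4.27

Treat it as an LP. Let x1 = kg of steel scrap, x2 = kg of ferromanganese, x3 = kg of scrap grade C, x4 = kg of silicomanganese, x5 = kg of ferrochrome.
Minimise 0.21x1 + 1.19x2 + 0.21x3 + 1.18x4 + 1.9x5 s.t.:
  1x1 + 2x3 + 3x5 ≥ 5   (nickel)
  3x1 + 11x2 + 4x3 + 175x4 + 28x5 ≥ 257   (silicon)
  6x1 + 705x2 + 9x3 + 723x4 + 3x5 ≥ 1686   (manganese)
  2.6x1 + 74.7x2 + 5x3 + 16.6x4 + 70.1x5 ≥ 173.3   (carbon)
  x1, x2, x3, x4, x5 ≥ 0.
The optimal basis is {ferromanganese, scrap grade C, silicomanganese}; steel scrap, ferrochrome drop out. The nickel, silicon, carbon requirements are met with equality.
Optimal quantities: ferromanganese = 1.865 kg, scrap grade C = 2.5 kg, silicomanganese = 1.294 kg.
Total cost: 1.19·1.865 + 0.21·2.5 + 1.18·1.294 = 4.2713.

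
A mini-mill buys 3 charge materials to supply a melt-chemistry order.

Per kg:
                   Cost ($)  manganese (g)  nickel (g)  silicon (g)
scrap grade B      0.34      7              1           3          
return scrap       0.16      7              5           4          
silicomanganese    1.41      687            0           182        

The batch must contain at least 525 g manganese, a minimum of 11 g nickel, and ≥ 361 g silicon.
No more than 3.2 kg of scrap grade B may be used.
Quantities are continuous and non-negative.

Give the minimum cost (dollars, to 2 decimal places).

$3.08

Set it up as a linear program. Let x1 = kg of scrap grade B, x2 = kg of return scrap, x3 = kg of silicomanganese.
min 0.34x1 + 0.16x2 + 1.41x3 subject to:
  7x1 + 7x2 + 687x3 ≥ 525   (manganese)
  1x1 + 5x2 ≥ 11   (nickel)
  3x1 + 4x2 + 182x3 ≥ 361   (silicon)
  x1 ≤ 3.2
  x1, x2, x3 ≥ 0.
At the optimum only return scrap, silicomanganese are positive (scrap grade B = 0). There the nickel and silicon constraints are tight.
That vertex is x2 = 2.2, x3 = 1.935.
Objective = 0.16·2.2 + 1.41·1.935 = 3.0804.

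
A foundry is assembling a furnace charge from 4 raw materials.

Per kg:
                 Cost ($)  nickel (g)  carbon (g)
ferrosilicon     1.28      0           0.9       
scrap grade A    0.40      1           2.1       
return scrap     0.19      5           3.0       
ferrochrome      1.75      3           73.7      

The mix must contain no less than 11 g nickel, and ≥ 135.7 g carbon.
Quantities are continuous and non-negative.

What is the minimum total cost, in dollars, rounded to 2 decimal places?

Let x1 = kg of ferrosilicon, x2 = kg of scrap grade A, x3 = kg of return scrap, x4 = kg of ferrochrome.
Minimize 1.28x1 + 0.4x2 + 0.19x3 + 1.75x4 subject to:
  1x2 + 5x3 + 3x4 ≥ 11   (nickel)
  0.9x1 + 2.1x2 + 3x3 + 73.7x4 ≥ 135.7   (carbon)
  x1, x2, x3, x4 ≥ 0.
The minimum-cost mix takes nothing from ferrosilicon, scrap grade A — only return scrap, ferrochrome. There the nickel and carbon constraints are tight.
Optimal quantities: return scrap = 1.123 kg, ferrochrome = 1.796 kg.
Cost = 0.19·1.123 + 1.75·1.796 = 3.3564.

$3.36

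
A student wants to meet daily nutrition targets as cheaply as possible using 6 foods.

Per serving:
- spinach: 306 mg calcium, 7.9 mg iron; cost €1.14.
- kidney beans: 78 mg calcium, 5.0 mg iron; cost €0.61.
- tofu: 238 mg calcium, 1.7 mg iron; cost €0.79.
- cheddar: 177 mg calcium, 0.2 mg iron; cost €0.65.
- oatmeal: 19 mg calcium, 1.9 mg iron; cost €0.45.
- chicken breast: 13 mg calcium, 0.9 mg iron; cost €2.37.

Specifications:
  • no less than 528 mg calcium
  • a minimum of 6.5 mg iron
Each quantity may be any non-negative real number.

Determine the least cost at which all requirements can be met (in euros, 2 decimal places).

€1.81

Treat it as an LP. Let x1 = servings of spinach, x2 = servings of kidney beans, x3 = servings of tofu, x4 = servings of cheddar, x5 = servings of oatmeal, x6 = servings of chicken breast.
Minimize 1.14x1 + 0.61x2 + 0.79x3 + 0.65x4 + 0.45x5 + 2.37x6 s.t.:
  306x1 + 78x2 + 238x3 + 177x4 + 19x5 + 13x6 ≥ 528   (calcium)
  7.9x1 + 5x2 + 1.7x3 + 0.2x4 + 1.9x5 + 0.9x6 ≥ 6.5   (iron)
  x1, x2, x3, x4, x5, x6 ≥ 0.
The cheapest feasible vertex uses only spinach, tofu; kidney beans, cheddar, oatmeal, chicken breast are not used. There the calcium and iron constraints are tight.
That vertex is x1 = 0.4775, x3 = 1.605.
Objective = 1.14·0.4775 + 0.79·1.605 = 1.8123.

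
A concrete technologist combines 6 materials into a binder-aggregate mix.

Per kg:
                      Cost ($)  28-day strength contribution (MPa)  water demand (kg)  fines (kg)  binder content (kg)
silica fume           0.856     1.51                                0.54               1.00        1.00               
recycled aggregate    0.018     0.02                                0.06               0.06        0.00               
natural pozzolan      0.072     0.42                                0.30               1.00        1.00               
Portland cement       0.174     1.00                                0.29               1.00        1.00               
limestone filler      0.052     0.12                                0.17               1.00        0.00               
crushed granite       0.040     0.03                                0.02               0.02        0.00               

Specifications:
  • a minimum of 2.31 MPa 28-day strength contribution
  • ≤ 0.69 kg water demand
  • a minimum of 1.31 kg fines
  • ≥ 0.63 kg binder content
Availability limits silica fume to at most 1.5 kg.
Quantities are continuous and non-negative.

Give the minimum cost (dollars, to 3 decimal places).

$0.402

This is a linear program. Let x1 = kg of silica fume, x2 = kg of recycled aggregate, x3 = kg of natural pozzolan, x4 = kg of Portland cement, x5 = kg of limestone filler, x6 = kg of crushed granite.
Minimize 0.856x1 + 0.018x2 + 0.072x3 + 0.174x4 + 0.052x5 + 0.04x6 subject to:
  1.51x1 + 0.02x2 + 0.42x3 + 1x4 + 0.12x5 + 0.03x6 ≥ 2.31   (28-day strength contribution)
  0.54x1 + 0.06x2 + 0.3x3 + 0.29x4 + 0.17x5 + 0.02x6 ≤ 0.69   (water demand)
  1x1 + 0.06x2 + 1x3 + 1x4 + 1x5 + 0.02x6 ≥ 1.31   (fines)
  1x1 + 1x3 + 1x4 ≥ 0.63   (binder content)
  x1 ≤ 1.5
  x1, x2, x3, x4, x5, x6 ≥ 0.
The minimum-cost mix takes nothing from silica fume, recycled aggregate, limestone filler, crushed granite — only natural pozzolan, Portland cement. The 28-day strength contribution and water demand requirements are met with equality.
That vertex is x3 = 0.1128, x4 = 2.263.
Objective = 0.072·0.1128 + 0.174·2.263 = 0.40188.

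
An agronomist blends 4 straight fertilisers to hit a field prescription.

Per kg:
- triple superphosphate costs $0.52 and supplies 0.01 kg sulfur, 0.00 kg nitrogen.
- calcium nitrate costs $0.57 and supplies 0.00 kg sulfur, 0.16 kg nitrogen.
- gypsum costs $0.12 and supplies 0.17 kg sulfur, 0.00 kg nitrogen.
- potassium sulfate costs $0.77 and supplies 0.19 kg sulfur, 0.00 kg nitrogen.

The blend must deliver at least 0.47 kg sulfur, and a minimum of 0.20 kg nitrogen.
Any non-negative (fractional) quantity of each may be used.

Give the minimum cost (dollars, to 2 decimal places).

This is a linear program. Let x1 = kg of triple superphosphate, x2 = kg of calcium nitrate, x3 = kg of gypsum, x4 = kg of potassium sulfate.
Minimise 0.52x1 + 0.57x2 + 0.12x3 + 0.77x4 with:
  0.01x1 + 0.17x3 + 0.19x4 ≥ 0.47   (sulfur)
  0.16x2 ≥ 0.2   (nitrogen)
  x1, x2, x3, x4 ≥ 0.
The minimum-cost mix takes nothing from triple superphosphate, potassium sulfate — only calcium nitrate, gypsum. The sulfur and nitrogen requirements are met with equality.
Solving gives x2 = 1.25, x3 = 2.765.
Cost = 0.57·1.25 + 0.12·2.765 = 1.0443.

$1.04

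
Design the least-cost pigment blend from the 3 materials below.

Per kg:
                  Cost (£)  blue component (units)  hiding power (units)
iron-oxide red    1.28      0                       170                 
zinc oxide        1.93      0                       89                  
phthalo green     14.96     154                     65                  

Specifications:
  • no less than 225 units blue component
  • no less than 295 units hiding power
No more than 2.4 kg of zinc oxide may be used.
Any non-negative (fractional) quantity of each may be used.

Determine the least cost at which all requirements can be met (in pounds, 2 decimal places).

This is a linear program. Let x1 = kg of iron-oxide red, x2 = kg of zinc oxide, x3 = kg of phthalo green.
min 1.28x1 + 1.93x2 + 14.96x3 subject to:
  154x3 ≥ 225   (blue component)
  170x1 + 89x2 + 65x3 ≥ 295   (hiding power)
  x2 ≤ 2.4
  x1, x2, x3 ≥ 0.
The minimum-cost mix takes nothing from zinc oxide — only iron-oxide red, phthalo green. The blue component and hiding power requirements are met with equality.
So iron-oxide red = 1.177 kg, phthalo green = 1.461 kg.
Objective = 1.28·1.177 + 14.96·1.461 = 23.3631.

£23.36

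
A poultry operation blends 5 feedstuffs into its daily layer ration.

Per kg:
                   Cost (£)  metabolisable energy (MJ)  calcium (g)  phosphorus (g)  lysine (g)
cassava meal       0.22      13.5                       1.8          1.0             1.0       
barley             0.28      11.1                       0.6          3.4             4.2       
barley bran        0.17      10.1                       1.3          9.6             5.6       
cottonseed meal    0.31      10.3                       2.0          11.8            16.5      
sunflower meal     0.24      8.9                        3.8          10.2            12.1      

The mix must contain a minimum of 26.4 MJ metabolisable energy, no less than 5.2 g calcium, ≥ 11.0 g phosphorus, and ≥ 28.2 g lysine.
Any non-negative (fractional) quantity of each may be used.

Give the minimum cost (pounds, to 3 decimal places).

£0.615

Set it up as a linear program. Let x1 = kg of cassava meal, x2 = kg of barley, x3 = kg of barley bran, x4 = kg of cottonseed meal, x5 = kg of sunflower meal.
Minimize 0.22x1 + 0.28x2 + 0.17x3 + 0.31x4 + 0.24x5 subject to:
  13.5x1 + 11.1x2 + 10.1x3 + 10.3x4 + 8.9x5 ≥ 26.4   (metabolisable energy)
  1.8x1 + 0.6x2 + 1.3x3 + 2x4 + 3.8x5 ≥ 5.2   (calcium)
  1x1 + 3.4x2 + 9.6x3 + 11.8x4 + 10.2x5 ≥ 11   (phosphorus)
  1x1 + 4.2x2 + 5.6x3 + 16.5x4 + 12.1x5 ≥ 28.2   (lysine)
  x1, x2, x3, x4, x5 ≥ 0.
The optimal basis is {barley bran, sunflower meal}; cassava meal, barley, cottonseed meal drop out. Binding constraints: metabolisable energy and lysine.
Solving gives x3 = 0.946, x5 = 1.893.
Total cost: 0.17·0.946 + 0.24·1.893 = 0.61514.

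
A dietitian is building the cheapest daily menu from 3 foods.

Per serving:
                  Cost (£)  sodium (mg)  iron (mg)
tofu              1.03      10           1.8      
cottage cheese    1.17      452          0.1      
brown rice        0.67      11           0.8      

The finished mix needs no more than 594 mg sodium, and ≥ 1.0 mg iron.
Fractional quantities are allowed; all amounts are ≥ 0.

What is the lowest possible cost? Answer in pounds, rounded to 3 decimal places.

£0.572

Let x1 = servings of tofu, x2 = servings of cottage cheese, x3 = servings of brown rice.
Minimise 1.03x1 + 1.17x2 + 0.67x3 subject to:
  10x1 + 452x2 + 11x3 ≤ 594   (sodium)
  1.8x1 + 0.1x2 + 0.8x3 ≥ 1   (iron)
  x1, x2, x3 ≥ 0.
The minimum-cost mix takes nothing from cottage cheese, brown rice — only tofu. Binding constraint: iron.
Solving gives x1 = 0.5556.
Objective = 1.03·0.5556 = 0.57227.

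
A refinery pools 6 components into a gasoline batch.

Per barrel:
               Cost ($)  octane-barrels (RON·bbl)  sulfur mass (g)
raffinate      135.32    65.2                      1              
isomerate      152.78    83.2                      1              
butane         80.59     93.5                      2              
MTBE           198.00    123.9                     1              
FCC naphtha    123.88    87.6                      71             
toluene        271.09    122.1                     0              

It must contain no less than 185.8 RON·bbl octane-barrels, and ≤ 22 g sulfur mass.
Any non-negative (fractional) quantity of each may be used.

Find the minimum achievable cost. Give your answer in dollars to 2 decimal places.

$160.15

Set it up as a linear program. Let x1 = barrels of raffinate, x2 = barrels of isomerate, x3 = barrels of butane, x4 = barrels of MTBE, x5 = barrels of FCC naphtha, x6 = barrels of toluene.
min 135.32x1 + 152.78x2 + 80.59x3 + 198x4 + 123.88x5 + 271.09x6 s.t.:
  65.2x1 + 83.2x2 + 93.5x3 + 123.9x4 + 87.6x5 + 122.1x6 ≥ 185.8   (octane-barrels)
  1x1 + 1x2 + 2x3 + 1x4 + 71x5 ≤ 22   (sulfur mass)
  x1, x2, x3, x4, x5, x6 ≥ 0.
The cheapest feasible vertex uses only butane; raffinate, isomerate, MTBE, FCC naphtha, toluene are not used. The octane-barrels requirement is met with equality.
Solving gives x3 = 1.9872.
Total cost: 80.59·1.9872 = 160.1484.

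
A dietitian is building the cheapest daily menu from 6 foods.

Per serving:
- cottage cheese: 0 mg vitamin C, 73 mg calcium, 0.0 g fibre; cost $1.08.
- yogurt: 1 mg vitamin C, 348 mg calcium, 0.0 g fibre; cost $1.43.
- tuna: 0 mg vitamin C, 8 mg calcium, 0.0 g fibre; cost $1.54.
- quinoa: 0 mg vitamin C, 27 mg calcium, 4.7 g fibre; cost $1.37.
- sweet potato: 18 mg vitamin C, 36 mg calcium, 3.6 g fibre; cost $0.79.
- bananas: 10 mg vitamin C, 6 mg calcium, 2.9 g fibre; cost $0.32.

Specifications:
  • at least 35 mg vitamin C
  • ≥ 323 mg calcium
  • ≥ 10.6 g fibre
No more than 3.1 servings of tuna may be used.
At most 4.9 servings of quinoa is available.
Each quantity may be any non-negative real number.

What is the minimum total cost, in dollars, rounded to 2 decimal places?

Let x1 = servings of cottage cheese, x2 = servings of yogurt, x3 = servings of tuna, x4 = servings of quinoa, x5 = servings of sweet potato, x6 = servings of bananas.
Minimize 1.08x1 + 1.43x2 + 1.54x3 + 1.37x4 + 0.79x5 + 0.32x6 subject to:
  1x2 + 18x5 + 10x6 ≥ 35   (vitamin C)
  73x1 + 348x2 + 8x3 + 27x4 + 36x5 + 6x6 ≥ 323   (calcium)
  4.7x4 + 3.6x5 + 2.9x6 ≥ 10.6   (fibre)
  x3 ≤ 3.1
  x4 ≤ 4.9
  x1, x2, x3, x4, x5, x6 ≥ 0.
At the optimum only yogurt, bananas are positive (cottage cheese, tuna, quinoa, sweet potato = 0). There the calcium and fibre constraints are tight.
That vertex is x2 = 0.8651, x6 = 3.655.
Hence cost = 1.43·0.8651 + 0.32·3.655 = $2.4067.

$2.41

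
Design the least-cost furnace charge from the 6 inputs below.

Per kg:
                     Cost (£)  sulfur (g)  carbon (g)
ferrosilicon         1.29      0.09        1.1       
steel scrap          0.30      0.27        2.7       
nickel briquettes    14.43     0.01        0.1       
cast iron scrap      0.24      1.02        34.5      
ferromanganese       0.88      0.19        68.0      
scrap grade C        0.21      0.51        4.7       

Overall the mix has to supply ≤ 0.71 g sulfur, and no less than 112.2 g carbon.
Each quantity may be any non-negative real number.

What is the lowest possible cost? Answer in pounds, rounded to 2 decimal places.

Let x1 = kg of ferrosilicon, x2 = kg of steel scrap, x3 = kg of nickel briquettes, x4 = kg of cast iron scrap, x5 = kg of ferromanganese, x6 = kg of scrap grade C.
Minimise 1.29x1 + 0.3x2 + 14.43x3 + 0.24x4 + 0.88x5 + 0.21x6 s.t.:
  0.09x1 + 0.27x2 + 0.01x3 + 1.02x4 + 0.19x5 + 0.51x6 ≤ 0.71   (sulfur)
  1.1x1 + 2.7x2 + 0.1x3 + 34.5x4 + 68x5 + 4.7x6 ≥ 112.2   (carbon)
  x1, x2, x3, x4, x5, x6 ≥ 0.
The optimal basis is {cast iron scrap, ferromanganese}; ferrosilicon, steel scrap, nickel briquettes, scrap grade C drop out. The sulfur and carbon requirements are met with equality.
Optimal quantities: cast iron scrap = 0.4293 kg, ferromanganese = 1.432 kg.
Total cost: 0.24·0.4293 + 0.88·1.432 = 1.3632.

£1.36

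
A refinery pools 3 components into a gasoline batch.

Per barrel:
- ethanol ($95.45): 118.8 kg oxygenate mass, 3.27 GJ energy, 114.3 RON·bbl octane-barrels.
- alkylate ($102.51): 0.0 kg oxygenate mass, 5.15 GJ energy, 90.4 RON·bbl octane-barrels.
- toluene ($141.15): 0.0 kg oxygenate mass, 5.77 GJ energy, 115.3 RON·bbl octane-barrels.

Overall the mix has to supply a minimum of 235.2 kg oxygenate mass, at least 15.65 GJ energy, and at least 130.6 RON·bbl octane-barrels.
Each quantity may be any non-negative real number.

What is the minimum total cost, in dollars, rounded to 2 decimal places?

$371.62

Treat it as an LP. Let x1 = barrels of ethanol, x2 = barrels of alkylate, x3 = barrels of toluene.
Minimize 95.45x1 + 102.51x2 + 141.15x3 s.t.:
  118.8x1 ≥ 235.2   (oxygenate mass)
  3.27x1 + 5.15x2 + 5.77x3 ≥ 15.65   (energy)
  114.3x1 + 90.4x2 + 115.3x3 ≥ 130.6   (octane-barrels)
  x1, x2, x3 ≥ 0.
The cheapest feasible vertex uses only ethanol, alkylate; toluene is not used. The oxygenate mass and energy requirements are met with equality.
Optimal quantities: ethanol = 1.9798 barrels, alkylate = 1.7818 barrels.
Total cost: 95.45·1.9798 + 102.51·1.7818 = 371.6242.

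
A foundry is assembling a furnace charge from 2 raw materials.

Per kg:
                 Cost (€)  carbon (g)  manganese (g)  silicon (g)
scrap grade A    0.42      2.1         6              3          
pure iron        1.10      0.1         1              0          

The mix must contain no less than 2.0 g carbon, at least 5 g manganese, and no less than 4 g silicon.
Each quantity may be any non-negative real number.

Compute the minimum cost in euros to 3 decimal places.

€0.560

Let x1 = kg of scrap grade A, x2 = kg of pure iron.
Minimise 0.42x1 + 1.1x2 subject to:
  2.1x1 + 0.1x2 ≥ 2   (carbon)
  6x1 + 1x2 ≥ 5   (manganese)
  3x1 ≥ 4   (silicon)
  x1, x2 ≥ 0.
The optimal basis is {scrap grade A}; pure iron drops out. Binding constraint: silicon.
So scrap grade A = 1.333 kg.
Hence cost = 0.42·1.333 = €0.55986.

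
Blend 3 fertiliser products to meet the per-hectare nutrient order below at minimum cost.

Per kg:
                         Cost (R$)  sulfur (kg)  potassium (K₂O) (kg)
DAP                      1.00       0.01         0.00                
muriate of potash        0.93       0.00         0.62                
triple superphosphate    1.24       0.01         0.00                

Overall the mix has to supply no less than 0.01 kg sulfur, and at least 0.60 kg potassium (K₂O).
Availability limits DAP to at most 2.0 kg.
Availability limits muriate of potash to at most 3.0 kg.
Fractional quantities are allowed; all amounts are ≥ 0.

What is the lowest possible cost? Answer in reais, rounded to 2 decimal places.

Let x1 = kg of DAP, x2 = kg of muriate of potash, x3 = kg of triple superphosphate.
min 1x1 + 0.93x2 + 1.24x3 s.t.:
  0.01x1 + 0.01x3 ≥ 0.01   (sulfur)
  0.62x2 ≥ 0.6   (potassium (K₂O))
  x1 ≤ 2
  x2 ≤ 3
  x1, x2, x3 ≥ 0.
The cheapest feasible vertex uses only DAP, muriate of potash; triple superphosphate is not used. There the sulfur and potassium (K₂O) constraints are tight.
Optimal quantities: DAP = 1 kg, muriate of potash = 0.9677 kg.
Hence cost = 1·1 + 0.93·0.9677 = R$1.9000.

R$1.90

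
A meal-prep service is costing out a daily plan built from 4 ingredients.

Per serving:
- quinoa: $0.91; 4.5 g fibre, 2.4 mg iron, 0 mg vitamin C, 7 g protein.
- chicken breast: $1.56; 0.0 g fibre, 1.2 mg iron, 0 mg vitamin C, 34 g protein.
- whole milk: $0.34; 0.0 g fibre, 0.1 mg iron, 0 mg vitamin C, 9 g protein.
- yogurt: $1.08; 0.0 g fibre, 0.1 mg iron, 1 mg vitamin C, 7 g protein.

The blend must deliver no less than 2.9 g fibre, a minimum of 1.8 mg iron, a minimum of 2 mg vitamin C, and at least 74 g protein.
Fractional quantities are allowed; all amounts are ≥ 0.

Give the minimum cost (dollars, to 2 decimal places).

Let x1 = servings of quinoa, x2 = servings of chicken breast, x3 = servings of whole milk, x4 = servings of yogurt.
Minimise 0.91x1 + 1.56x2 + 0.34x3 + 1.08x4 with:
  4.5x1 ≥ 2.9   (fibre)
  2.4x1 + 1.2x2 + 0.1x3 + 0.1x4 ≥ 1.8   (iron)
  1x4 ≥ 2   (vitamin C)
  7x1 + 34x2 + 9x3 + 7x4 ≥ 74   (protein)
  x1, x2, x3, x4 ≥ 0.
At the optimum only quinoa, whole milk, yogurt are positive (chicken breast = 0). There the fibre, vitamin C, protein constraints are tight.
So quinoa = 0.6444 servings, whole milk = 6.165 servings, yogurt = 2 servings.
Cost = 0.91·0.6444 + 0.34·6.165 + 1.08·2 = 4.8425.

$4.84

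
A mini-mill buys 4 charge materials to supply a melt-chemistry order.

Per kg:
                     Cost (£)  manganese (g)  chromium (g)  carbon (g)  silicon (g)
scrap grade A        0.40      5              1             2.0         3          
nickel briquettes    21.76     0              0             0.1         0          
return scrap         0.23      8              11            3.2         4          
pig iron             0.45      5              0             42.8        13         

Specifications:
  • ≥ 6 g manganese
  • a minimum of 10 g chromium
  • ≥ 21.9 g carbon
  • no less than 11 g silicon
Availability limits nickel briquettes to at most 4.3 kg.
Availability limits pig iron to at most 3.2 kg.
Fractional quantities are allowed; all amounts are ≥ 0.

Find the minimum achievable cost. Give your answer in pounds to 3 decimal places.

£0.464

Let x1 = kg of scrap grade A, x2 = kg of nickel briquettes, x3 = kg of return scrap, x4 = kg of pig iron.
Minimize 0.4x1 + 21.76x2 + 0.23x3 + 0.45x4 s.t.:
  5x1 + 8x3 + 5x4 ≥ 6   (manganese)
  1x1 + 11x3 ≥ 10   (chromium)
  2x1 + 0.1x2 + 3.2x3 + 42.8x4 ≥ 21.9   (carbon)
  3x1 + 4x3 + 13x4 ≥ 11   (silicon)
  x2 ≤ 4.3
  x4 ≤ 3.2
  x1, x2, x3, x4 ≥ 0.
The cheapest feasible vertex uses only return scrap, pig iron; scrap grade A, nickel briquettes are not used. The chromium and silicon requirements are met with equality.
Optimal quantities: return scrap = 0.9091 kg, pig iron = 0.5664 kg.
Total cost: 0.23·0.9091 + 0.45·0.5664 = 0.46397.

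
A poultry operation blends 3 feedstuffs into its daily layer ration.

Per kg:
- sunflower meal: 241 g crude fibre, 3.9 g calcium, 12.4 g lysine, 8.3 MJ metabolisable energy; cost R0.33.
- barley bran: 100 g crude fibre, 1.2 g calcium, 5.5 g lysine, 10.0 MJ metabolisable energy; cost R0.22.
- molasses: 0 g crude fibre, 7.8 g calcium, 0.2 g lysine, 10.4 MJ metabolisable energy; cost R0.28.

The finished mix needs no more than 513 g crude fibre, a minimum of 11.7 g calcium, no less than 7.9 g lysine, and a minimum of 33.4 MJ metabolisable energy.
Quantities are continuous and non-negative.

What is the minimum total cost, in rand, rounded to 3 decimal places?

R0.795

Treat it as an LP. Let x1 = kg of sunflower meal, x2 = kg of barley bran, x3 = kg of molasses.
min 0.33x1 + 0.22x2 + 0.28x3 s.t.:
  241x1 + 100x2 ≤ 513   (crude fibre)
  3.9x1 + 1.2x2 + 7.8x3 ≥ 11.7   (calcium)
  12.4x1 + 5.5x2 + 0.2x3 ≥ 7.9   (lysine)
  8.3x1 + 10x2 + 10.4x3 ≥ 33.4   (metabolisable energy)
  x1, x2, x3 ≥ 0.
The cheapest feasible vertex uses only barley bran, molasses; sunflower meal is not used. There the calcium and metabolisable energy constraints are tight.
So barley bran = 2.119 kg, molasses = 1.174 kg.
Objective = 0.22·2.119 + 0.28·1.174 = 0.79490.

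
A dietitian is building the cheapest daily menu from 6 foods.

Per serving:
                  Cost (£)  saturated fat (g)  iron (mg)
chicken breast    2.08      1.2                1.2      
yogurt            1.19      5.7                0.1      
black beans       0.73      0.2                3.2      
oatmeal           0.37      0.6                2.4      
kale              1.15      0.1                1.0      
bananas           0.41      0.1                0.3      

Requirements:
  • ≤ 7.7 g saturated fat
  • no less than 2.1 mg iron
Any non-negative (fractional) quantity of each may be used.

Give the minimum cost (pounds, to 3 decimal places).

£0.324

Let x1 = servings of chicken breast, x2 = servings of yogurt, x3 = servings of black beans, x4 = servings of oatmeal, x5 = servings of kale, x6 = servings of bananas.
Minimize 2.08x1 + 1.19x2 + 0.73x3 + 0.37x4 + 1.15x5 + 0.41x6 with:
  1.2x1 + 5.7x2 + 0.2x3 + 0.6x4 + 0.1x5 + 0.1x6 ≤ 7.7   (saturated fat)
  1.2x1 + 0.1x2 + 3.2x3 + 2.4x4 + 1x5 + 0.3x6 ≥ 2.1   (iron)
  x1, x2, x3, x4, x5, x6 ≥ 0.
The optimal basis is {oatmeal}; chicken breast, yogurt, black beans, kale, bananas drop out. The iron requirement is met with equality.
Solving gives x4 = 0.875.
Hence cost = 0.37·0.875 = £0.32375.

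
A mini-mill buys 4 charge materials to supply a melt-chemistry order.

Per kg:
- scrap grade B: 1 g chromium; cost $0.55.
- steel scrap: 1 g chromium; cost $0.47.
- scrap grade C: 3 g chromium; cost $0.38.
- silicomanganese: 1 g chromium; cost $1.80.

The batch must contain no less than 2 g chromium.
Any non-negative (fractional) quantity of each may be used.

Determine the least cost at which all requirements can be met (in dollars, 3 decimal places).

$0.253

This is a linear program. Let x1 = kg of scrap grade B, x2 = kg of steel scrap, x3 = kg of scrap grade C, x4 = kg of silicomanganese.
min 0.55x1 + 0.47x2 + 0.38x3 + 1.8x4 s.t.:
  1x1 + 1x2 + 3x3 + 1x4 ≥ 2   (chromium)
  x1, x2, x3, x4 ≥ 0.
At the optimum only scrap grade C is positive (scrap grade B, steel scrap, silicomanganese = 0). The chromium requirement is met with equality.
That vertex is x3 = 0.6667.
Cost = 0.38·0.6667 = 0.25335.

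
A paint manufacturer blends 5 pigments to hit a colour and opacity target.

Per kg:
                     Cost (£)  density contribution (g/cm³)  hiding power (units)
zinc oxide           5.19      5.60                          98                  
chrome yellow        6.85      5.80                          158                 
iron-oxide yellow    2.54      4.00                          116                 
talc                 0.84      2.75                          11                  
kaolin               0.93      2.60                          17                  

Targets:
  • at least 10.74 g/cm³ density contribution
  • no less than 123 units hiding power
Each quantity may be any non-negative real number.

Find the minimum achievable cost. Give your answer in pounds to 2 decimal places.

Set it up as a linear program. Let x1 = kg of zinc oxide, x2 = kg of chrome yellow, x3 = kg of iron-oxide yellow, x4 = kg of talc, x5 = kg of kaolin.
min 5.19x1 + 6.85x2 + 2.54x3 + 0.84x4 + 0.93x5 s.t.:
  5.6x1 + 5.8x2 + 4x3 + 2.75x4 + 2.6x5 ≥ 10.74   (density contribution)
  98x1 + 158x2 + 116x3 + 11x4 + 17x5 ≥ 123   (hiding power)
  x1, x2, x3, x4, x5 ≥ 0.
The optimal basis is {iron-oxide yellow, talc}; zinc oxide, chrome yellow, kaolin drop out. There the density contribution and hiding power constraints are tight.
Solving gives x3 = 0.8004, x4 = 2.741.
Total cost: 2.54·0.8004 + 0.84·2.741 = 4.3355.

£4.34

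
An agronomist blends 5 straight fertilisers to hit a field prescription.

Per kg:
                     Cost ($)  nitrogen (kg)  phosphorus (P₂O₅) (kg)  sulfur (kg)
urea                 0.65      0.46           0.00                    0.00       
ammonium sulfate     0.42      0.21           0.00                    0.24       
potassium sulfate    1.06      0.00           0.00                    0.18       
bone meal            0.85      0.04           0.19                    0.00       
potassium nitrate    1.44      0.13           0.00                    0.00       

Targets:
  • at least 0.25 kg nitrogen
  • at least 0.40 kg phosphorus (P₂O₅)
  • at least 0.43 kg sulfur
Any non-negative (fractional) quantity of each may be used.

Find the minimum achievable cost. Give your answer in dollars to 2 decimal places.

$2.54

Let x1 = kg of urea, x2 = kg of ammonium sulfate, x3 = kg of potassium sulfate, x4 = kg of bone meal, x5 = kg of potassium nitrate.
min 0.65x1 + 0.42x2 + 1.06x3 + 0.85x4 + 1.44x5 with:
  0.46x1 + 0.21x2 + 0.04x4 + 0.13x5 ≥ 0.25   (nitrogen)
  0.19x4 ≥ 0.4   (phosphorus (P₂O₅))
  0.24x2 + 0.18x3 ≥ 0.43   (sulfur)
  x1, x2, x3, x4, x5 ≥ 0.
At the optimum only ammonium sulfate, bone meal are positive (urea, potassium sulfate, potassium nitrate = 0). There the phosphorus (P₂O₅) and sulfur constraints are tight.
Optimal quantities: ammonium sulfate = 1.792 kg, bone meal = 2.105 kg.
Objective = 0.42·1.792 + 0.85·2.105 = 2.5419.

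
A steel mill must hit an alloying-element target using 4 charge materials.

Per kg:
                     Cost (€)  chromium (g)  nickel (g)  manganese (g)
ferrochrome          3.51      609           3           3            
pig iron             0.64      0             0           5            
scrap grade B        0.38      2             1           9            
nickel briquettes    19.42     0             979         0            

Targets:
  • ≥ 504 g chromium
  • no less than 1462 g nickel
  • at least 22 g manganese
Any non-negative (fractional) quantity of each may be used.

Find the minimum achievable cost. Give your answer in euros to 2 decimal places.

Let x1 = kg of ferrochrome, x2 = kg of pig iron, x3 = kg of scrap grade B, x4 = kg of nickel briquettes.
Minimize 3.51x1 + 0.64x2 + 0.38x3 + 19.42x4 with:
  609x1 + 2x3 ≥ 504   (chromium)
  3x1 + 1x3 + 979x4 ≥ 1462   (nickel)
  3x1 + 5x2 + 9x3 ≥ 22   (manganese)
  x1, x2, x3, x4 ≥ 0.
The cheapest feasible vertex uses only ferrochrome, scrap grade B, nickel briquettes; pig iron is not used. Binding constraints: chromium, nickel, manganese.
Solving gives x1 = 0.82046, x3 = 2.171, x4 = 1.4886.
Cost = 3.51·0.82046 + 0.38·2.171 + 19.42·1.4886 = 32.6134.

€32.61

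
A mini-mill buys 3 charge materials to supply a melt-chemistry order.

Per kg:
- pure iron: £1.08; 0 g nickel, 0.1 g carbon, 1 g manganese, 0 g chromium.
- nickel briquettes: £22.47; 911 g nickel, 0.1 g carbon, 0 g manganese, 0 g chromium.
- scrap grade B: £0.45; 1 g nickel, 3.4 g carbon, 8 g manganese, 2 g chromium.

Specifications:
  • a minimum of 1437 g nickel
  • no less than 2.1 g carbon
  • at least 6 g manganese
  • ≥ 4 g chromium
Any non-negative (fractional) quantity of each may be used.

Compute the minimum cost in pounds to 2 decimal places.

Let x1 = kg of pure iron, x2 = kg of nickel briquettes, x3 = kg of scrap grade B.
min 1.08x1 + 22.47x2 + 0.45x3 subject to:
  911x2 + 1x3 ≥ 1437   (nickel)
  0.1x1 + 0.1x2 + 3.4x3 ≥ 2.1   (carbon)
  1x1 + 8x3 ≥ 6   (manganese)
  2x3 ≥ 4   (chromium)
  x1, x2, x3 ≥ 0.
The optimal basis is {nickel briquettes, scrap grade B}; pure iron drops out. There the nickel and chromium constraints are tight.
Optimal quantities: nickel briquettes = 1.575 kg, scrap grade B = 2 kg.
Hence cost = 22.47·1.575 + 0.45·2 = £36.2903.

£36.29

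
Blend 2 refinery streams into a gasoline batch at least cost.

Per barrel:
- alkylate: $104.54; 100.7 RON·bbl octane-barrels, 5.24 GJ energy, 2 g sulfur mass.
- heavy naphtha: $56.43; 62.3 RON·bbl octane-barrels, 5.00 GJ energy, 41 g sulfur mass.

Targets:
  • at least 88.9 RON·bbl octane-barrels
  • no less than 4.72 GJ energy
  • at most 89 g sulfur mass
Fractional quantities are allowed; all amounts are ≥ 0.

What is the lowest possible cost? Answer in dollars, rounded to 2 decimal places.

$80.52

Set it up as a linear program. Let x1 = barrels of alkylate, x2 = barrels of heavy naphtha.
min 104.54x1 + 56.43x2 with:
  100.7x1 + 62.3x2 ≥ 88.9   (octane-barrels)
  5.24x1 + 5x2 ≥ 4.72   (energy)
  2x1 + 41x2 ≤ 89   (sulfur mass)
  x1, x2 ≥ 0.
The optimal basis is {heavy naphtha}; alkylate drops out. There the octane-barrels constraint is tight.
That vertex is x2 = 1.42697.
Objective = 56.43·1.42697 = 80.5239.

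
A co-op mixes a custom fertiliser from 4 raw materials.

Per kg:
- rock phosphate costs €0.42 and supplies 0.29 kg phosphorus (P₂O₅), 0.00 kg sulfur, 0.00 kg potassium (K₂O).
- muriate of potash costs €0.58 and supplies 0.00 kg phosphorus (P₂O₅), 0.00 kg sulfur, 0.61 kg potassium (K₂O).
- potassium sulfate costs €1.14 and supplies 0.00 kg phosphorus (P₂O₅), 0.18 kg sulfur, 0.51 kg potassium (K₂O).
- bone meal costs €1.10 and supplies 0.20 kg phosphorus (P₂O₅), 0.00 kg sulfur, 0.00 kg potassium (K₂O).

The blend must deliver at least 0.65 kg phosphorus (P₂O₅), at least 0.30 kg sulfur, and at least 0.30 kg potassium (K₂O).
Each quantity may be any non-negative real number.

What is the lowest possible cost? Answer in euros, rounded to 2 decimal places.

This is a linear program. Let x1 = kg of rock phosphate, x2 = kg of muriate of potash, x3 = kg of potassium sulfate, x4 = kg of bone meal.
Minimise 0.42x1 + 0.58x2 + 1.14x3 + 1.1x4 with:
  0.29x1 + 0.2x4 ≥ 0.65   (phosphorus (P₂O₅))
  0.18x3 ≥ 0.3   (sulfur)
  0.61x2 + 0.51x3 ≥ 0.3   (potassium (K₂O))
  x1, x2, x3, x4 ≥ 0.
The minimum-cost mix takes nothing from muriate of potash, bone meal — only rock phosphate, potassium sulfate. Binding constraints: phosphorus (P₂O₅) and sulfur.
So rock phosphate = 2.241 kg, potassium sulfate = 1.667 kg.
Objective = 0.42·2.241 + 1.14·1.667 = 2.8416.

€2.84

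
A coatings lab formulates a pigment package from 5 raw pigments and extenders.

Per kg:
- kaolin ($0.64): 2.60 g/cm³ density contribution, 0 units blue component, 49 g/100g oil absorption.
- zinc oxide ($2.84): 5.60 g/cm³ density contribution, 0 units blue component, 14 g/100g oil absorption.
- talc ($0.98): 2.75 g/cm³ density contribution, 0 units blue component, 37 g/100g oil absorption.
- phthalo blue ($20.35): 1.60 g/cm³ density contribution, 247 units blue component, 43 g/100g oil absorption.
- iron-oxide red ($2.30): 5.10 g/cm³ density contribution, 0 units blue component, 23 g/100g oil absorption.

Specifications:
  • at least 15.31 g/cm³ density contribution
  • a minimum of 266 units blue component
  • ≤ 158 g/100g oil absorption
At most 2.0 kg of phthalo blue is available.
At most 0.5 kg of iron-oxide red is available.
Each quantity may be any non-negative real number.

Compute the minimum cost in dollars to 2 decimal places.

Treat it as an LP. Let x1 = kg of kaolin, x2 = kg of zinc oxide, x3 = kg of talc, x4 = kg of phthalo blue, x5 = kg of iron-oxide red.
min 0.64x1 + 2.84x2 + 0.98x3 + 20.35x4 + 2.3x5 s.t.:
  2.6x1 + 5.6x2 + 2.75x3 + 1.6x4 + 5.1x5 ≥ 15.31   (density contribution)
  247x4 ≥ 266   (blue component)
  49x1 + 14x2 + 37x3 + 43x4 + 23x5 ≤ 158   (oil absorption)
  x4 ≤ 2
  x5 ≤ 0.5
  x1, x2, x3, x4, x5 ≥ 0.
At the optimum only kaolin, zinc oxide, phthalo blue, iron-oxide red are positive (talc = 0). There the density contribution, blue component, oil absorption, the iron-oxide red cap constraints are tight.
Optimal quantities: kaolin = 1.7082 kg, zinc oxide = 1.1778 kg, phthalo blue = 1.0769 kg, iron-oxide red = 0.5 kg.
Objective = 0.64·1.7082 + 2.84·1.1778 + 20.35·1.0769 + 2.3·0.5 = 27.5031.

$27.50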